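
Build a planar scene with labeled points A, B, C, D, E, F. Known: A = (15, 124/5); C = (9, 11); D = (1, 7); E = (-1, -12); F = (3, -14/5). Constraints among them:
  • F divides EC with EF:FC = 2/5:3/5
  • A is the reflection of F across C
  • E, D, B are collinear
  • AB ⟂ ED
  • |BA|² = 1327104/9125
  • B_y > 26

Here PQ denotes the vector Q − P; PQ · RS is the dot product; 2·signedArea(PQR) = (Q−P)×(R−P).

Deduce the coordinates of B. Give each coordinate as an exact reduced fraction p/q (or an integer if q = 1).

B = (5487/1825, 47564/1825)

1. B_x = 5487/1825  [E, D, B are collinear ∩ AB ⟂ ED]
2. B_y = 47564/1825  [E, D, B are collinear ∩ AB ⟂ ED]
   → B = (5487/1825, 47564/1825)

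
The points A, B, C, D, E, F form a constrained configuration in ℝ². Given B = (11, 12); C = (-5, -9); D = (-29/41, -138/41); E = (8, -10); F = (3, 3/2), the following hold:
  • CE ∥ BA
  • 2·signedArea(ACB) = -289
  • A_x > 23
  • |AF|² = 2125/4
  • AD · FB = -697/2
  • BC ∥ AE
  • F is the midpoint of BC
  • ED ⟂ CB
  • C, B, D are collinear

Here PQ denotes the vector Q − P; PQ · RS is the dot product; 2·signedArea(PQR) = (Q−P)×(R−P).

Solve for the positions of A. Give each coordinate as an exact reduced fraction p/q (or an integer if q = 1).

A = (24, 11)

1. A_x = 24  [BC ∥ AE ∩ CE ∥ BA]
2. A_y = 11  [BC ∥ AE ∩ CE ∥ BA]
   → A = (24, 11)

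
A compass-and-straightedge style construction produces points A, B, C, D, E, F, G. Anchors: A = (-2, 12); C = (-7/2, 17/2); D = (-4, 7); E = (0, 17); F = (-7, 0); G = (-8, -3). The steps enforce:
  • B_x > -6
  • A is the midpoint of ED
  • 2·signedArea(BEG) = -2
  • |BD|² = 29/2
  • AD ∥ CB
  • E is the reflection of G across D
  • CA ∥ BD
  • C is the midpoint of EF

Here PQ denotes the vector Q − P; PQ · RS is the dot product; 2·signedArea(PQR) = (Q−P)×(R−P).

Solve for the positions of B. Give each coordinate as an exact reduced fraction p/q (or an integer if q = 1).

1. B_x = -11/2  [CA ∥ BD ∩ AD ∥ CB]
2. B_y = 7/2  [CA ∥ BD ∩ AD ∥ CB]
   → B = (-11/2, 7/2)

B = (-11/2, 7/2)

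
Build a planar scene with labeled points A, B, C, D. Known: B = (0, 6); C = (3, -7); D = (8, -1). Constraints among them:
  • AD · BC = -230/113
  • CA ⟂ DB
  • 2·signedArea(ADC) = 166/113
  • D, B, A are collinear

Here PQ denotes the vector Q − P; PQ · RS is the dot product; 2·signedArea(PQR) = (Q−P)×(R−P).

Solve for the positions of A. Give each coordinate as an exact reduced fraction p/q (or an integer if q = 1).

1. A_x = 920/113  [D, B, A are collinear ∩ CA ⟂ DB]
2. A_y = -127/113  [D, B, A are collinear ∩ CA ⟂ DB]
   → A = (920/113, -127/113)

A = (920/113, -127/113)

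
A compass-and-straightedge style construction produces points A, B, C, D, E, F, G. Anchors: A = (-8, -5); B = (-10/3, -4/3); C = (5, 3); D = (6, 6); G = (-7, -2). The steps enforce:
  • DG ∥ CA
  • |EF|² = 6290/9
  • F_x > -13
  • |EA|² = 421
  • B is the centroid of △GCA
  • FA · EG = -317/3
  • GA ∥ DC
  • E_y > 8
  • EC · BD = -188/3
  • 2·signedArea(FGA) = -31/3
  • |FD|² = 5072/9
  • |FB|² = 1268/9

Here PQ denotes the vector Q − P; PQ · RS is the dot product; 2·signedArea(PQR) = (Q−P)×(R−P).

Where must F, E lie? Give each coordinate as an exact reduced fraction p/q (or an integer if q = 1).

1. E_x = 7  [line -28/3·x + -22/3·y + 394/3 = 0 ∩ |EA|² = 421]
2. E_y = 9  [line -28/3·x + -22/3·y + 394/3 = 0 ∩ |EA|² = 421]
   → E = (7, 9)
3. F_x = -38/3  [2·signedArea(FGA) = -31/3 ∩ FA · EG = -317/3]
4. F_y = -26/3  [2·signedArea(FGA) = -31/3 ∩ FA · EG = -317/3]
   → F = (-38/3, -26/3)

E = (7, 9)
F = (-38/3, -26/3)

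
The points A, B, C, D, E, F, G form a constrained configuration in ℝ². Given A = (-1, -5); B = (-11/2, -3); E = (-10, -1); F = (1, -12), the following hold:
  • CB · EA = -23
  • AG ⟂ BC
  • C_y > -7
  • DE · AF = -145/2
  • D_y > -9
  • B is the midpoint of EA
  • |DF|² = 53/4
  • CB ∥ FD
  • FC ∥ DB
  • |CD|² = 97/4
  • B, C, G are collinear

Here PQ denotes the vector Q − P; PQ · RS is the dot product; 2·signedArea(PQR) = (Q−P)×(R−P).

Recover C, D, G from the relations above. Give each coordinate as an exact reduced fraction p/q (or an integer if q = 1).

C = (-9/2, -13/2)
D = (0, -17/2)
G = (-491/106, -320/53)

1. D_x = 0  [line -2·x + 7·y + 119/2 = 0 ∩ |DF|² = 53/4]
2. D_y = -17/2  [line -2·x + 7·y + 119/2 = 0 ∩ |DF|² = 53/4]
   → D = (0, -17/2)
3. C_x = -9/2  [CB · EA = -23 ∩ FC ∥ DB]
4. C_y = -13/2  [CB · EA = -23 ∩ FC ∥ DB]
   → C = (-9/2, -13/2)
5. G_x = -491/106  [B, C, G are collinear ∩ AG ⟂ BC]
6. G_y = -320/53  [B, C, G are collinear ∩ AG ⟂ BC]
   → G = (-491/106, -320/53)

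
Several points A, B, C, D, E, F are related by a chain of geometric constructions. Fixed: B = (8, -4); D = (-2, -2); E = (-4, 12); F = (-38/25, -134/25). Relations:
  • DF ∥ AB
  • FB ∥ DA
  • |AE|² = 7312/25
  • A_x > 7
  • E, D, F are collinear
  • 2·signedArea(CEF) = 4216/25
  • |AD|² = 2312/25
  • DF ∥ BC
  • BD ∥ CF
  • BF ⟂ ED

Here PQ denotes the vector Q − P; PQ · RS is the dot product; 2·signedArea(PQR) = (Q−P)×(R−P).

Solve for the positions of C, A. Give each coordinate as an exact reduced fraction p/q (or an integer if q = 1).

1. C_x = 212/25  [BD ∥ CF ∩ DF ∥ BC]
2. C_y = -184/25  [BD ∥ CF ∩ DF ∥ BC]
   → C = (212/25, -184/25)
3. A_x = 188/25  [DF ∥ AB ∩ FB ∥ DA]
4. A_y = -16/25  [DF ∥ AB ∩ FB ∥ DA]
   → A = (188/25, -16/25)

A = (188/25, -16/25)
C = (212/25, -184/25)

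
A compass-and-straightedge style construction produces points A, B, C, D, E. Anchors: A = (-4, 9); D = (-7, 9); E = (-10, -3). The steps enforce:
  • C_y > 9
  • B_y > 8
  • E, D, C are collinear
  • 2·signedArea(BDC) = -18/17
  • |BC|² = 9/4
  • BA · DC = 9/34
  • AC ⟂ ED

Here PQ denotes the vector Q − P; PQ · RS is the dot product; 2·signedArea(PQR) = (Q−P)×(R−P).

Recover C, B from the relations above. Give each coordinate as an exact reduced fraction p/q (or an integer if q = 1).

B = (-11/2, 9)
C = (-116/17, 165/17)

1. C_x = -116/17  [E, D, C are collinear ∩ AC ⟂ ED]
2. C_y = 165/17  [E, D, C are collinear ∩ AC ⟂ ED]
   → C = (-116/17, 165/17)
3. B_x = -11/2  [2·signedArea(BDC) = -18/17 ∩ BA · DC = 9/34]
4. B_y = 9  [2·signedArea(BDC) = -18/17 ∩ BA · DC = 9/34]
   → B = (-11/2, 9)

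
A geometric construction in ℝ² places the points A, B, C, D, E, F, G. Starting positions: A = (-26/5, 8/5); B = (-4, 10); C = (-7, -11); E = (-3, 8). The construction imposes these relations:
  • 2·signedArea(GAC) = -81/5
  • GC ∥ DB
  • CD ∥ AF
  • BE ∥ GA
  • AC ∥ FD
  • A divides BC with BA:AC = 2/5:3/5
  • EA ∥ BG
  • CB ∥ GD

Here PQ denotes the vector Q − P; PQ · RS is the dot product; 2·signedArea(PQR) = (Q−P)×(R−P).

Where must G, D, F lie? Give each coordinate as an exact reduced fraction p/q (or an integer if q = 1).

D = (-16/5, 123/5)
F = (-7/5, 186/5)
G = (-31/5, 18/5)

1. G_x = -31/5  [BE ∥ GA ∩ EA ∥ BG]
2. G_y = 18/5  [BE ∥ GA ∩ EA ∥ BG]
   → G = (-31/5, 18/5)
3. D_x = -16/5  [GC ∥ DB ∩ CB ∥ GD]
4. D_y = 123/5  [GC ∥ DB ∩ CB ∥ GD]
   → D = (-16/5, 123/5)
5. F_x = -7/5  [AC ∥ FD ∩ CD ∥ AF]
6. F_y = 186/5  [AC ∥ FD ∩ CD ∥ AF]
   → F = (-7/5, 186/5)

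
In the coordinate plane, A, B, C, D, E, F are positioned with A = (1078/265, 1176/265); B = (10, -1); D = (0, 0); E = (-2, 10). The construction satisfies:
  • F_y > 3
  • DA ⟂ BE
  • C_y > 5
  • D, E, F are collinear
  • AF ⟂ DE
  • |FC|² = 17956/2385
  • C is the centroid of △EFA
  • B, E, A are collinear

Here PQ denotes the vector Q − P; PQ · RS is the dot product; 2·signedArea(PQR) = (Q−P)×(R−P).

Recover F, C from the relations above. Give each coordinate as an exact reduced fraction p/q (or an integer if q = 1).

C = (4723/10335, 20581/3445)
F = (-2401/3445, 2401/689)

1. F_x = -2401/3445  [D, E, F are collinear ∩ AF ⟂ DE]
2. F_y = 2401/689  [D, E, F are collinear ∩ AF ⟂ DE]
   → F = (-2401/3445, 2401/689)
3. C_x = 4723/10335  [C is the centroid of △EFA]
4. C_y = 20581/3445  [C is the centroid of △EFA]
   → C = (4723/10335, 20581/3445)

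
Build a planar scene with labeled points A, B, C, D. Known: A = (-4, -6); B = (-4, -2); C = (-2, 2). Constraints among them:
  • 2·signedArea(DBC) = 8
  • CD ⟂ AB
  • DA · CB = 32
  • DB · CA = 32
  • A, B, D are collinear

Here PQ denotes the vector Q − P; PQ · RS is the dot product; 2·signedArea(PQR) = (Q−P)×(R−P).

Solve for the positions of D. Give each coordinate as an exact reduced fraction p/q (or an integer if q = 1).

D = (-4, 2)

1. D_x = -4  [A, B, D are collinear ∩ CD ⟂ AB]
2. D_y = 2  [A, B, D are collinear ∩ CD ⟂ AB]
   → D = (-4, 2)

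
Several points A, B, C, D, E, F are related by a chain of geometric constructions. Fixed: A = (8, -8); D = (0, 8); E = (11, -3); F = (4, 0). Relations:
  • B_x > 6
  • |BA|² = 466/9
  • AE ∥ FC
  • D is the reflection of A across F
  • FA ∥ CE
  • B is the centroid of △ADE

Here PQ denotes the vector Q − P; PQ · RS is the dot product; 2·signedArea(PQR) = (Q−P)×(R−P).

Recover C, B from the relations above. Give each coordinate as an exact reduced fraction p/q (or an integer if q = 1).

B = (19/3, -1)
C = (7, 5)

1. C_x = 7  [FA ∥ CE ∩ AE ∥ FC]
2. C_y = 5  [FA ∥ CE ∩ AE ∥ FC]
   → C = (7, 5)
3. B_x = 19/3  [B is the centroid of △ADE]
4. B_y = -1  [B is the centroid of △ADE]
   → B = (19/3, -1)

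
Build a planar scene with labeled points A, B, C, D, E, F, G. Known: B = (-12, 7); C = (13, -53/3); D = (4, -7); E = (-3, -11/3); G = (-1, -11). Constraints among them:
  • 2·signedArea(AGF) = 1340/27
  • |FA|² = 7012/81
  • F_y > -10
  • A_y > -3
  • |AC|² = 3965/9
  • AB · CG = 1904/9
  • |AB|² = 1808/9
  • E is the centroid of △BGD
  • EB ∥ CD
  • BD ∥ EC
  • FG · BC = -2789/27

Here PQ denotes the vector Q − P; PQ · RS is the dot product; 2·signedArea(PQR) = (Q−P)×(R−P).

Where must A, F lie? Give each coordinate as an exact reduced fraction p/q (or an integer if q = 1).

1. A_x = -4/3  [line 14·x + -20/3·y + 28/9 = 0 ∩ |AC|² = 3965/9]
2. A_y = -7/3  [line 14·x + -20/3·y + 28/9 = 0 ∩ |AC|² = 3965/9]
   → A = (-4/3, -7/3)
3. F_x = 14/3  [2·signedArea(AGF) = 1340/27 ∩ FG · BC = -2789/27]
4. F_y = -85/9  [2·signedArea(AGF) = 1340/27 ∩ FG · BC = -2789/27]
   → F = (14/3, -85/9)

A = (-4/3, -7/3)
F = (14/3, -85/9)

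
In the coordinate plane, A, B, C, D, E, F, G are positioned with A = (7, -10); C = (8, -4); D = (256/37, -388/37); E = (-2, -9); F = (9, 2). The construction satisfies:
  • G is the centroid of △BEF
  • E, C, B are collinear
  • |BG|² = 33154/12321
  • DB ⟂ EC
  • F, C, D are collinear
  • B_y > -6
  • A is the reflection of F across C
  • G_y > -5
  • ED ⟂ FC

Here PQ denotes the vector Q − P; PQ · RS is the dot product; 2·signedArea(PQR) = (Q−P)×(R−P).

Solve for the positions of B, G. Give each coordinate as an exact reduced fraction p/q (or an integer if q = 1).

1. B_x = 168/37  [E, C, B are collinear ∩ DB ⟂ EC]
2. B_y = -212/37  [E, C, B are collinear ∩ DB ⟂ EC]
   → B = (168/37, -212/37)
3. G_x = 427/111  [G is the centroid of △BEF]
4. G_y = -157/37  [G is the centroid of △BEF]
   → G = (427/111, -157/37)

B = (168/37, -212/37)
G = (427/111, -157/37)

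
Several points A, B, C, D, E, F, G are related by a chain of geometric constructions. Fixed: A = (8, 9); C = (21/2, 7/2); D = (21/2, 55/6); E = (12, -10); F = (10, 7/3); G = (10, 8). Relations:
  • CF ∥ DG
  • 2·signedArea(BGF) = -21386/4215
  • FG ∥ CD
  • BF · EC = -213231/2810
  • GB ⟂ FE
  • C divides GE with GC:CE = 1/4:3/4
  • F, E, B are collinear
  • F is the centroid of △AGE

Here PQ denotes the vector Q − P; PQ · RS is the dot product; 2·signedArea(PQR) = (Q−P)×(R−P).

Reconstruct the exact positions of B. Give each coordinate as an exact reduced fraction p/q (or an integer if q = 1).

B = (12792/1405, 11036/1405)

1. B_x = 12792/1405  [F, E, B are collinear ∩ GB ⟂ FE]
2. B_y = 11036/1405  [F, E, B are collinear ∩ GB ⟂ FE]
   → B = (12792/1405, 11036/1405)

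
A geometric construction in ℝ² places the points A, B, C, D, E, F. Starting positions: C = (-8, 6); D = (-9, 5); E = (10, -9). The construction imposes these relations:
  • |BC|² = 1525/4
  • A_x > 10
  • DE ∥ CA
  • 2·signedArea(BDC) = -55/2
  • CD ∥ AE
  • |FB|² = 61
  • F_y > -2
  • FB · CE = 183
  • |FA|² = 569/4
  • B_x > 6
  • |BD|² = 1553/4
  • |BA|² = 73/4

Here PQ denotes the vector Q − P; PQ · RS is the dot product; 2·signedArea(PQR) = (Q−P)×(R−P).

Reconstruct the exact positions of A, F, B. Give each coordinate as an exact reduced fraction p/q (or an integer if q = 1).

1. A_x = 11  [CD ∥ AE ∩ DE ∥ CA]
2. A_y = -8  [CD ∥ AE ∩ DE ∥ CA]
   → A = (11, -8)
3. B_x = 7  [line -1·x + 1·y + 27/2 = 0 ∩ |BC|² = 1525/4]
4. B_y = -13/2  [line -1·x + 1·y + 27/2 = 0 ∩ |BC|² = 1525/4]
   → B = (7, -13/2)
5. F_x = 1  [line -18·x + 15·y + 81/2 = 0 ∩ |FB|² = 61]
6. F_y = -3/2  [line -18·x + 15·y + 81/2 = 0 ∩ |FB|² = 61]
   → F = (1, -3/2)

A = (11, -8)
B = (7, -13/2)
F = (1, -3/2)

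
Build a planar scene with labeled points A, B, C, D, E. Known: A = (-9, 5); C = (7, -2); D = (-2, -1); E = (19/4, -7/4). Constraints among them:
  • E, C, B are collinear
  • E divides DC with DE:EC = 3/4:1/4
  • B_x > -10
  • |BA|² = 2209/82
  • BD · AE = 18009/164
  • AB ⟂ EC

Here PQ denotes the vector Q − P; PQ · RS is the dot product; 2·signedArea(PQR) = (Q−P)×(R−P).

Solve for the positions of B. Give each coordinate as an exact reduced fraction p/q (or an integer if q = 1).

B = (-785/82, -13/82)

1. B_x = -785/82  [E, C, B are collinear ∩ AB ⟂ EC]
2. B_y = -13/82  [E, C, B are collinear ∩ AB ⟂ EC]
   → B = (-785/82, -13/82)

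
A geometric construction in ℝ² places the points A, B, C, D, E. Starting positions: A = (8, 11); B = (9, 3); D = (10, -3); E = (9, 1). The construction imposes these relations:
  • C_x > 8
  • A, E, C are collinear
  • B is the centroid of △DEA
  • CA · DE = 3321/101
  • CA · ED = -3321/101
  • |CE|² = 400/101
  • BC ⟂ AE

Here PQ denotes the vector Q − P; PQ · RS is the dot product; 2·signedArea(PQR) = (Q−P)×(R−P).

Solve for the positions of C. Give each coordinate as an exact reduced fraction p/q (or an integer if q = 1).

C = (889/101, 301/101)

1. C_x = 889/101  [A, E, C are collinear ∩ BC ⟂ AE]
2. C_y = 301/101  [A, E, C are collinear ∩ BC ⟂ AE]
   → C = (889/101, 301/101)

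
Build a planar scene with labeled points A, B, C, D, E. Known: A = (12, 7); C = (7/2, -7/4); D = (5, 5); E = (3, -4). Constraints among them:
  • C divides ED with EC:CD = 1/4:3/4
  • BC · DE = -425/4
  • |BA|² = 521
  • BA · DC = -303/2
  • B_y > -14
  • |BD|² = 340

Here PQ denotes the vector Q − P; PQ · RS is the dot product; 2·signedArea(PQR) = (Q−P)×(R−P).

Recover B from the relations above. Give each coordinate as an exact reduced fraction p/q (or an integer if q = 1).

1. B_x = 1  [line 2·x + 9·y + 115 = 0 ∩ |BA|² = 521]
2. B_y = -13  [line 2·x + 9·y + 115 = 0 ∩ |BA|² = 521]
   → B = (1, -13)

B = (1, -13)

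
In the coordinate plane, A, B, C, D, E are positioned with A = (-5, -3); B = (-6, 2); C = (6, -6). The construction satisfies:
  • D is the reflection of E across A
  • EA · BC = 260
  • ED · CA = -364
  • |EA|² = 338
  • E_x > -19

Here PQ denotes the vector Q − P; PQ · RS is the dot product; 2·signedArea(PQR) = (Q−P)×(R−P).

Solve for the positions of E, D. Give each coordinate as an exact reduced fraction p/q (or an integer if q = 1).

1. E_x = -18  [line -12·x + 8·y + -296 = 0 ∩ |EA|² = 338]
2. E_y = 10  [line -12·x + 8·y + -296 = 0 ∩ |EA|² = 338]
   → E = (-18, 10)
3. D_x = 8  [ED · CA = -364 ∩ D is the reflection of E across A]
4. D_y = -16  [ED · CA = -364 ∩ D is the reflection of E across A]
   → D = (8, -16)

D = (8, -16)
E = (-18, 10)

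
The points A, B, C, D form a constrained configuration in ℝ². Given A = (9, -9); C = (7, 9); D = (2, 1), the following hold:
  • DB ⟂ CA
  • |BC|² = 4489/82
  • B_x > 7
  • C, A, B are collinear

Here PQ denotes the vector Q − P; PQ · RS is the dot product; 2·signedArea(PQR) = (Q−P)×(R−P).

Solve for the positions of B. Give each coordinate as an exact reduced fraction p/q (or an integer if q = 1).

1. B_x = 641/82  [C, A, B are collinear ∩ DB ⟂ CA]
2. B_y = 135/82  [C, A, B are collinear ∩ DB ⟂ CA]
   → B = (641/82, 135/82)

B = (641/82, 135/82)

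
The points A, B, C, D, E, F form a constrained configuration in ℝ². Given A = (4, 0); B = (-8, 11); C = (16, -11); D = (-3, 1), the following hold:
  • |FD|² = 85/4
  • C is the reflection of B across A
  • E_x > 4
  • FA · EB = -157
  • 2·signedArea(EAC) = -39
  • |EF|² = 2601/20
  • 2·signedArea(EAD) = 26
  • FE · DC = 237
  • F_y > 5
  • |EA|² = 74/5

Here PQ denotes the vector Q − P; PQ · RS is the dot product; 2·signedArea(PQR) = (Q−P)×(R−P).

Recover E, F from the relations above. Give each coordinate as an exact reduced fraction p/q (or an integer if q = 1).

1. E_x = 23/5  [2·signedArea(EAC) = -39 ∩ 2·signedArea(EAD) = 26]
2. E_y = -19/5  [2·signedArea(EAC) = -39 ∩ 2·signedArea(EAD) = 26]
   → E = (23/5, -19/5)
3. F_x = -2  [FE · DC = 237 ∩ FA · EB = -157]
4. F_y = 11/2  [FE · DC = 237 ∩ FA · EB = -157]
   → F = (-2, 11/2)

E = (23/5, -19/5)
F = (-2, 11/2)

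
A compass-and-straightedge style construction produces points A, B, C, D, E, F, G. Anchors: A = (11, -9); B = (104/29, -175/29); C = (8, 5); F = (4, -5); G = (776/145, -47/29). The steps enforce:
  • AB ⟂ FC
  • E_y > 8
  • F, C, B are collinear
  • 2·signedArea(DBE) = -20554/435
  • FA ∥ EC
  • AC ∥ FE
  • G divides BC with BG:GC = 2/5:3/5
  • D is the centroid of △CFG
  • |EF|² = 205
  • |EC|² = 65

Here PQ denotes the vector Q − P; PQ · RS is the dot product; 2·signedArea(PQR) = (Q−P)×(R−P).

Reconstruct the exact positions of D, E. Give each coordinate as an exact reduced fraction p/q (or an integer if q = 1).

D = (2516/435, -47/87)
E = (1, 9)

1. D_x = 2516/435  [D is the centroid of △CFG]
2. D_y = -47/87  [D is the centroid of △CFG]
   → D = (2516/435, -47/87)
3. E_x = 1  [FA ∥ EC ∩ AC ∥ FE]
4. E_y = 9  [FA ∥ EC ∩ AC ∥ FE]
   → E = (1, 9)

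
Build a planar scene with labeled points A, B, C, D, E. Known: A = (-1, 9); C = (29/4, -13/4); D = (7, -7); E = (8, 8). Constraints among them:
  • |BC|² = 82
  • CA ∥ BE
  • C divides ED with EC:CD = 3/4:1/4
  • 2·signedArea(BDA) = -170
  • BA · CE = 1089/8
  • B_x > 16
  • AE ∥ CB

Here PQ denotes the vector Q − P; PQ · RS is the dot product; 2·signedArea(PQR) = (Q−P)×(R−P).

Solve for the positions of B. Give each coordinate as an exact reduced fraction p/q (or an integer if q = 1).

B = (65/4, -17/4)

1. B_x = 65/4  [CA ∥ BE ∩ AE ∥ CB]
2. B_y = -17/4  [CA ∥ BE ∩ AE ∥ CB]
   → B = (65/4, -17/4)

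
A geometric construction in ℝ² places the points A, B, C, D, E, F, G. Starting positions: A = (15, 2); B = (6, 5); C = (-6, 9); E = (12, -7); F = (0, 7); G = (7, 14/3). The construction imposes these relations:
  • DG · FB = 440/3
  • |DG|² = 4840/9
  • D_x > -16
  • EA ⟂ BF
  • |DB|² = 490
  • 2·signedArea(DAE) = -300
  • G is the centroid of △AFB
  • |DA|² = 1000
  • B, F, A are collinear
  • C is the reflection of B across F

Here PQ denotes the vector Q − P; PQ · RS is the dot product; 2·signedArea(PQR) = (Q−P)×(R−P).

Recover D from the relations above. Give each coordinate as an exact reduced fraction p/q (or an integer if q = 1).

D = (-15, 12)

1. D_x = -15  [line -6·x + 2·y + -114 = 0 ∩ |DA|² = 1000]
2. D_y = 12  [line -6·x + 2·y + -114 = 0 ∩ |DA|² = 1000]
   → D = (-15, 12)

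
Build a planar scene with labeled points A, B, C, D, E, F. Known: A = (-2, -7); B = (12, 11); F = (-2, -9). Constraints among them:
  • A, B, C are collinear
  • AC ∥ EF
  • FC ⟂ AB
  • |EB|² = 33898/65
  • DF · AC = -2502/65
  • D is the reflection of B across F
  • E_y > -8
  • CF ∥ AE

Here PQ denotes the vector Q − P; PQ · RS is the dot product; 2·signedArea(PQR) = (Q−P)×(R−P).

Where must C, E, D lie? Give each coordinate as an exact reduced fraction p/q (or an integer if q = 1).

C = (-193/65, -536/65)
D = (-16, -29)
E = (-67/65, -504/65)

1. C_x = -193/65  [A, B, C are collinear ∩ FC ⟂ AB]
2. C_y = -536/65  [A, B, C are collinear ∩ FC ⟂ AB]
   → C = (-193/65, -536/65)
3. E_x = -67/65  [AC ∥ EF ∩ CF ∥ AE]
4. E_y = -504/65  [AC ∥ EF ∩ CF ∥ AE]
   → E = (-67/65, -504/65)
5. D_x = -16  [D is the reflection of B across F]
6. D_y = -29  [D is the reflection of B across F]
   → D = (-16, -29)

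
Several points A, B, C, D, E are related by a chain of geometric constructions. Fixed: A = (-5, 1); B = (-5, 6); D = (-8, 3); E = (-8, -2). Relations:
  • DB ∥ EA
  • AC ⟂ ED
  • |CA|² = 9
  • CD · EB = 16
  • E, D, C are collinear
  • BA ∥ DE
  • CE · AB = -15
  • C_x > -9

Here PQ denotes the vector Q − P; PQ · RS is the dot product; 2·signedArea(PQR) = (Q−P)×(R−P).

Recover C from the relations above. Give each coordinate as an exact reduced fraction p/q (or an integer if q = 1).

1. C_x = -8  [E, D, C are collinear ∩ AC ⟂ ED]
2. C_y = 1  [E, D, C are collinear ∩ AC ⟂ ED]
   → C = (-8, 1)

C = (-8, 1)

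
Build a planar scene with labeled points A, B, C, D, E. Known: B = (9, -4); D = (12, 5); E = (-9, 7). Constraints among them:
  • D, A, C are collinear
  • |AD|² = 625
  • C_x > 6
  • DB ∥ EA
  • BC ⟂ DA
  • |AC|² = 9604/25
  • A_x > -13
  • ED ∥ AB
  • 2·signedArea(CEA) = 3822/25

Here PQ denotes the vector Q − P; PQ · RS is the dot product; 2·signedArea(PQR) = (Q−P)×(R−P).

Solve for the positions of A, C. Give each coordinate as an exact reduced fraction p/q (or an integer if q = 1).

A = (-12, -2)
C = (852/125, 436/125)

1. A_x = -12  [ED ∥ AB ∩ DB ∥ EA]
2. A_y = -2  [ED ∥ AB ∩ DB ∥ EA]
   → A = (-12, -2)
3. C_x = 852/125  [D, A, C are collinear ∩ BC ⟂ DA]
4. C_y = 436/125  [D, A, C are collinear ∩ BC ⟂ DA]
   → C = (852/125, 436/125)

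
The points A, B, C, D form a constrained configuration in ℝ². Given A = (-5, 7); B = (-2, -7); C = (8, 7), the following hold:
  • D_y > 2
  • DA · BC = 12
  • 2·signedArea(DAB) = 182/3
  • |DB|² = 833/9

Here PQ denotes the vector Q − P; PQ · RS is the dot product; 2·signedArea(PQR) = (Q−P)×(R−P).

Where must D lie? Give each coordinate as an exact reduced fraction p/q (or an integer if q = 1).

D = (1/3, 7/3)

1. D_x = 1/3  [2·signedArea(DAB) = 182/3 ∩ DA · BC = 12]
2. D_y = 7/3  [2·signedArea(DAB) = 182/3 ∩ DA · BC = 12]
   → D = (1/3, 7/3)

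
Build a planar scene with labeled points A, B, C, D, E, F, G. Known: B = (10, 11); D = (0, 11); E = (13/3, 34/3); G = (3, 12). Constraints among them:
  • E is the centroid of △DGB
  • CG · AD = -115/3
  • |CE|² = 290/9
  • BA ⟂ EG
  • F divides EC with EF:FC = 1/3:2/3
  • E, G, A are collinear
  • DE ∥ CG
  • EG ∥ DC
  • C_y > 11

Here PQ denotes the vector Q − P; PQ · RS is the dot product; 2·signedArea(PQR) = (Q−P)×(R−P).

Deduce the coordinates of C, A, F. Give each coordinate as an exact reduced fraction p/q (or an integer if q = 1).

1. C_x = -4/3  [DE ∥ CG ∩ EG ∥ DC]
2. C_y = 35/3  [DE ∥ CG ∩ EG ∥ DC]
   → C = (-4/3, 35/3)
3. A_x = 9  [E, G, A are collinear ∩ BA ⟂ EG]
4. A_y = 9  [E, G, A are collinear ∩ BA ⟂ EG]
   → A = (9, 9)
5. F_x = 22/9  [F divides EC with EF:FC = 1/3:2/3]
6. F_y = 103/9  [F divides EC with EF:FC = 1/3:2/3]
   → F = (22/9, 103/9)

A = (9, 9)
C = (-4/3, 35/3)
F = (22/9, 103/9)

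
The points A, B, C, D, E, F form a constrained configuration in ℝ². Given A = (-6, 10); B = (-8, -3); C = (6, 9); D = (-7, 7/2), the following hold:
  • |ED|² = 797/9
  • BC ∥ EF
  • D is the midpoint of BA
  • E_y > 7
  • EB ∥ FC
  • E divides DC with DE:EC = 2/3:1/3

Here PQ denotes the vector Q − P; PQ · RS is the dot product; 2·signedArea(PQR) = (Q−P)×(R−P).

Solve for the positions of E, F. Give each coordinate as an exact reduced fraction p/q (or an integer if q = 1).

1. E_x = 5/3  [E divides DC with DE:EC = 2/3:1/3]
2. E_y = 43/6  [E divides DC with DE:EC = 2/3:1/3]
   → E = (5/3, 43/6)
3. F_x = 47/3  [EB ∥ FC ∩ BC ∥ EF]
4. F_y = 115/6  [EB ∥ FC ∩ BC ∥ EF]
   → F = (47/3, 115/6)

E = (5/3, 43/6)
F = (47/3, 115/6)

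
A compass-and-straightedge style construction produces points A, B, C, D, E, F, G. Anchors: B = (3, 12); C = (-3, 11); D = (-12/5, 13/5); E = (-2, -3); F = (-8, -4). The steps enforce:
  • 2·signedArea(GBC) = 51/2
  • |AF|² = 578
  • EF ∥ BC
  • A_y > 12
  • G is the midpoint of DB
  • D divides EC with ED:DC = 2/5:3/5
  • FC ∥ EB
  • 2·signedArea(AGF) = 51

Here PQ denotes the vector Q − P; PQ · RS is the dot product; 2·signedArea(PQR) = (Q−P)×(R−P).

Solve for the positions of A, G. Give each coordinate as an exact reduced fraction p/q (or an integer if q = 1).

A = (9, 13)
G = (3/10, 73/10)

1. G_x = 3/10  [G is the midpoint of DB]
2. G_y = 73/10  [G is the midpoint of DB]
   → G = (3/10, 73/10)
3. A_x = 9  [line 113/10·x + -83/10·y + 31/5 = 0 ∩ |AF|² = 578]
4. A_y = 13  [line 113/10·x + -83/10·y + 31/5 = 0 ∩ |AF|² = 578]
   → A = (9, 13)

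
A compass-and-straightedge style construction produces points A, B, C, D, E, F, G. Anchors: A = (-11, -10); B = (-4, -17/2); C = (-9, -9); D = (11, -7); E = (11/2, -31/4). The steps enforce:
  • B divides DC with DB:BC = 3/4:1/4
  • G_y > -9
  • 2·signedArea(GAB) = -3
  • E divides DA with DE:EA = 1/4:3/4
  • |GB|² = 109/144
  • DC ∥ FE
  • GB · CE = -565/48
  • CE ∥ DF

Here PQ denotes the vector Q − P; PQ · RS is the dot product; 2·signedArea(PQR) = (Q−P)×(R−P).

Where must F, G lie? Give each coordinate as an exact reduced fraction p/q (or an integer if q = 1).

F = (51/2, -23/4)
G = (-19/6, -35/4)

1. F_x = 51/2  [DC ∥ FE ∩ CE ∥ DF]
2. F_y = -23/4  [DC ∥ FE ∩ CE ∥ DF]
   → F = (51/2, -23/4)
3. G_x = -19/6  [2·signedArea(GAB) = -3 ∩ GB · CE = -565/48]
4. G_y = -35/4  [2·signedArea(GAB) = -3 ∩ GB · CE = -565/48]
   → G = (-19/6, -35/4)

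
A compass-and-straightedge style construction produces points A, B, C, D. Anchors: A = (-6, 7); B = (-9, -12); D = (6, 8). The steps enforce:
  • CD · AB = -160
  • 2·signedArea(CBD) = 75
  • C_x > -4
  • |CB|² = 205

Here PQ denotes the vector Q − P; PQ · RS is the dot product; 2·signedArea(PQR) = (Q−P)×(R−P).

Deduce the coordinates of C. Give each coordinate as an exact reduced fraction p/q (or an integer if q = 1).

C = (-3, 1)

1. C_x = -3  [2·signedArea(CBD) = 75 ∩ CD · AB = -160]
2. C_y = 1  [2·signedArea(CBD) = 75 ∩ CD · AB = -160]
   → C = (-3, 1)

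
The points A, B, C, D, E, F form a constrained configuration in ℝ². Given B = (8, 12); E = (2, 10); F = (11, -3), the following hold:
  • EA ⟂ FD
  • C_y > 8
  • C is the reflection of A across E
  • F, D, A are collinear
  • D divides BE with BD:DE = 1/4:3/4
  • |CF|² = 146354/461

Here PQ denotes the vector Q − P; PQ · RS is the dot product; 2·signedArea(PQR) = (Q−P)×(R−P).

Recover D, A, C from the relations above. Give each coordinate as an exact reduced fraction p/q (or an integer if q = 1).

1. D_x = 13/2  [D divides BE with BD:DE = 1/4:3/4]
2. D_y = 23/2  [D divides BE with BD:DE = 1/4:3/4]
   → D = (13/2, 23/2)
3. A_x = 3010/461  [F, D, A are collinear ∩ EA ⟂ FD]
4. A_y = 5258/461  [F, D, A are collinear ∩ EA ⟂ FD]
   → A = (3010/461, 5258/461)
5. C_x = -1166/461  [C is the reflection of A across E]
6. C_y = 3962/461  [C is the reflection of A across E]
   → C = (-1166/461, 3962/461)

A = (3010/461, 5258/461)
C = (-1166/461, 3962/461)
D = (13/2, 23/2)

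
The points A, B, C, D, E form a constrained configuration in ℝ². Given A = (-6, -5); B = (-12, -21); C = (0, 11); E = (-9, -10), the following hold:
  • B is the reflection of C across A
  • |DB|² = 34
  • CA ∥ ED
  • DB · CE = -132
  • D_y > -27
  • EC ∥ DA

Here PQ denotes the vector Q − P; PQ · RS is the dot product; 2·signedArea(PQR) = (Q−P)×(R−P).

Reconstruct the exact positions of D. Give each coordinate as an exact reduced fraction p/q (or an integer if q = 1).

D = (-15, -26)

1. D_x = -15  [EC ∥ DA ∩ CA ∥ ED]
2. D_y = -26  [EC ∥ DA ∩ CA ∥ ED]
   → D = (-15, -26)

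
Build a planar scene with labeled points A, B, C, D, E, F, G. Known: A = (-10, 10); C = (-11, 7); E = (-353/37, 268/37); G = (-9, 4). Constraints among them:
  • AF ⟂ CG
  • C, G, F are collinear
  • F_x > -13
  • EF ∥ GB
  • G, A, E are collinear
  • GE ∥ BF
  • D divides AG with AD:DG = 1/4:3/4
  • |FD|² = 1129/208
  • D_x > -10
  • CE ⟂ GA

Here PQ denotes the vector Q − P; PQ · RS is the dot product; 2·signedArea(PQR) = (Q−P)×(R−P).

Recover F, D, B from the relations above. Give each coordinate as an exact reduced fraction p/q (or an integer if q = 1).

B = (-5549/481, 2584/481)
D = (-39/4, 17/2)
F = (-157/13, 112/13)

1. F_x = -157/13  [C, G, F are collinear ∩ AF ⟂ CG]
2. F_y = 112/13  [C, G, F are collinear ∩ AF ⟂ CG]
   → F = (-157/13, 112/13)
3. D_x = -39/4  [D divides AG with AD:DG = 1/4:3/4]
4. D_y = 17/2  [D divides AG with AD:DG = 1/4:3/4]
   → D = (-39/4, 17/2)
5. B_x = -5549/481  [GE ∥ BF ∩ EF ∥ GB]
6. B_y = 2584/481  [GE ∥ BF ∩ EF ∥ GB]
   → B = (-5549/481, 2584/481)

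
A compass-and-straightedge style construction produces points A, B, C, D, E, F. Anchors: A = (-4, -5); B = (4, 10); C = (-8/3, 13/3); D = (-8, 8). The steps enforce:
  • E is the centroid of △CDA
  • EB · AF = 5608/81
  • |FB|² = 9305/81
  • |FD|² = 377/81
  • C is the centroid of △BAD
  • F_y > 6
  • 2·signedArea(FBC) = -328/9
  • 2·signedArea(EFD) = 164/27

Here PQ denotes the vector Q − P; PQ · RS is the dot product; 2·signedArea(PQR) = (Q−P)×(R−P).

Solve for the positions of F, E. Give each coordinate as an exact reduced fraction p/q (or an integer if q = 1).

E = (-44/9, 22/9)
F = (-56/9, 61/9)

1. E_x = -44/9  [E is the centroid of △CDA]
2. E_y = 22/9  [E is the centroid of △CDA]
   → E = (-44/9, 22/9)
3. F_x = -56/9  [2·signedArea(FBC) = -328/9 ∩ 2·signedArea(EFD) = 164/27]
4. F_y = 61/9  [2·signedArea(FBC) = -328/9 ∩ 2·signedArea(EFD) = 164/27]
   → F = (-56/9, 61/9)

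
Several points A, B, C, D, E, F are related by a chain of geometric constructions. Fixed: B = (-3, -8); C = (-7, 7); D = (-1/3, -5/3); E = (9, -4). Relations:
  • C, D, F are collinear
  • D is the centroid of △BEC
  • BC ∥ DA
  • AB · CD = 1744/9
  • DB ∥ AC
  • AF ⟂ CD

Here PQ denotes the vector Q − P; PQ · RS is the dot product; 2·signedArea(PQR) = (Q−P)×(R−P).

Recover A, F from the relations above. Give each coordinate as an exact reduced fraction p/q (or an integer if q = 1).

1. A_x = -13/3  [DB ∥ AC ∩ BC ∥ DA]
2. A_y = 40/3  [DB ∥ AC ∩ BC ∥ DA]
   → A = (-13/3, 40/3)
3. F_x = -7319/807  [C, D, F are collinear ∩ AF ⟂ CD]
4. F_y = 7820/807  [C, D, F are collinear ∩ AF ⟂ CD]
   → F = (-7319/807, 7820/807)

A = (-13/3, 40/3)
F = (-7319/807, 7820/807)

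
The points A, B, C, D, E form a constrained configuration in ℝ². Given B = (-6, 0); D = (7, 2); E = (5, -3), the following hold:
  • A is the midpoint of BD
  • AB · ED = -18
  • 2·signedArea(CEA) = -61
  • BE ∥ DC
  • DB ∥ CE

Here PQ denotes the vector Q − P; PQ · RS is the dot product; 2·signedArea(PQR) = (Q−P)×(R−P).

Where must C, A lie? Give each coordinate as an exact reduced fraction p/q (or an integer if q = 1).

A = (1/2, 1)
C = (18, -1)

1. C_x = 18  [DB ∥ CE ∩ BE ∥ DC]
2. C_y = -1  [DB ∥ CE ∩ BE ∥ DC]
   → C = (18, -1)
3. A_x = 1/2  [A is the midpoint of BD]
4. A_y = 1  [A is the midpoint of BD]
   → A = (1/2, 1)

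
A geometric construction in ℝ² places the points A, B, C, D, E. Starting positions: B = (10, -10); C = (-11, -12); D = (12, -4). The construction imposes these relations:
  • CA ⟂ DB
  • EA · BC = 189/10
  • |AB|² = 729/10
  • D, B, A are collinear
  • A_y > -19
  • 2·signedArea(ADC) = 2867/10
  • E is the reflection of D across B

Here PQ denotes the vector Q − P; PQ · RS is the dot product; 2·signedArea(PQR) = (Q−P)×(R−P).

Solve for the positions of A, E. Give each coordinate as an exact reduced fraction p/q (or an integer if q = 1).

1. A_x = 73/10  [D, B, A are collinear ∩ CA ⟂ DB]
2. A_y = -181/10  [D, B, A are collinear ∩ CA ⟂ DB]
   → A = (73/10, -181/10)
3. E_x = 8  [E is the reflection of D across B]
4. E_y = -16  [E is the reflection of D across B]
   → E = (8, -16)

A = (73/10, -181/10)
E = (8, -16)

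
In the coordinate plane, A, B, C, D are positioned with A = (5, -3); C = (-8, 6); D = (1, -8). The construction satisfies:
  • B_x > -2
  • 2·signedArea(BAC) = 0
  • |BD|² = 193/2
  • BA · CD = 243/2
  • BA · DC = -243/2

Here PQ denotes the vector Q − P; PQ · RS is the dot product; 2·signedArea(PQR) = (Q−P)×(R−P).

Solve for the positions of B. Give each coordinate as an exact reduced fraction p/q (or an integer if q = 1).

B = (-3/2, 3/2)

1. B_x = -3/2  [2·signedArea(BAC) = 0 ∩ BA · CD = 243/2]
2. B_y = 3/2  [2·signedArea(BAC) = 0 ∩ BA · CD = 243/2]
   → B = (-3/2, 3/2)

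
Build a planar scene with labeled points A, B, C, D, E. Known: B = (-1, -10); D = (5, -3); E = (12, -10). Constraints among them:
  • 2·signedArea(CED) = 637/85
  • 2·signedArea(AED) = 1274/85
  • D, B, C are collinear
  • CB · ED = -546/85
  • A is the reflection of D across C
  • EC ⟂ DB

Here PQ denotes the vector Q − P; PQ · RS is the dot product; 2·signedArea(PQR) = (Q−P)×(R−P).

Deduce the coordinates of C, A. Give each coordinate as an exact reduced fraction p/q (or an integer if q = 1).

1. C_x = 383/85  [D, B, C are collinear ∩ EC ⟂ DB]
2. C_y = -304/85  [D, B, C are collinear ∩ EC ⟂ DB]
   → C = (383/85, -304/85)
3. A_x = 341/85  [A is the reflection of D across C]
4. A_y = -353/85  [A is the reflection of D across C]
   → A = (341/85, -353/85)

A = (341/85, -353/85)
C = (383/85, -304/85)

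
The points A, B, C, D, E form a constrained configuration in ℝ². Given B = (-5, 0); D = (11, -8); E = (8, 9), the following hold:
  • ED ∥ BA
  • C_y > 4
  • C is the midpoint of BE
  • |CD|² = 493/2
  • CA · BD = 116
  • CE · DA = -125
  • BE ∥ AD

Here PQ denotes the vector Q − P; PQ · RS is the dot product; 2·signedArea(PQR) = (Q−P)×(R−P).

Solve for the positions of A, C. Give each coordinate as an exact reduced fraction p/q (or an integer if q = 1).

A = (-2, -17)
C = (3/2, 9/2)

1. A_x = -2  [BE ∥ AD ∩ ED ∥ BA]
2. A_y = -17  [BE ∥ AD ∩ ED ∥ BA]
   → A = (-2, -17)
3. C_x = 3/2  [C is the midpoint of BE]
4. C_y = 9/2  [C is the midpoint of BE]
   → C = (3/2, 9/2)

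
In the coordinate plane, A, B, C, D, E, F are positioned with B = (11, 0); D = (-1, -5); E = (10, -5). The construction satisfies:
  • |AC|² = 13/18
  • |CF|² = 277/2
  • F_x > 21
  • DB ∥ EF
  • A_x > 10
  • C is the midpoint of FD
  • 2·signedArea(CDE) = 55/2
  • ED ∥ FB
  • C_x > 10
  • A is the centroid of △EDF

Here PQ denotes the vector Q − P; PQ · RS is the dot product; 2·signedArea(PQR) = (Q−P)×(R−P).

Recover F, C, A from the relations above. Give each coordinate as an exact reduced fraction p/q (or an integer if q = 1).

1. F_x = 22  [ED ∥ FB ∩ DB ∥ EF]
2. F_y = 0  [ED ∥ FB ∩ DB ∥ EF]
   → F = (22, 0)
3. C_x = 21/2  [C is the midpoint of FD]
4. C_y = -5/2  [C is the midpoint of FD]
   → C = (21/2, -5/2)
5. A_x = 31/3  [A is the centroid of △EDF]
6. A_y = -10/3  [A is the centroid of △EDF]
   → A = (31/3, -10/3)

A = (31/3, -10/3)
C = (21/2, -5/2)
F = (22, 0)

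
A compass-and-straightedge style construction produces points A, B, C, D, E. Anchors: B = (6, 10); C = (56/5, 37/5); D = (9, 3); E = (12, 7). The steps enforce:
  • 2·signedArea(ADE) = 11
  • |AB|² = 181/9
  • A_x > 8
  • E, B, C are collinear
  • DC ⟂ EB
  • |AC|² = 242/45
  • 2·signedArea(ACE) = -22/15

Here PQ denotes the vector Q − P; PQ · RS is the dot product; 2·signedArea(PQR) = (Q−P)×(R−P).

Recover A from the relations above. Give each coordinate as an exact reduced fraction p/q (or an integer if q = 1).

1. A_x = 9  [2·signedArea(ACE) = -22/15 ∩ 2·signedArea(ADE) = 11]
2. A_y = 20/3  [2·signedArea(ACE) = -22/15 ∩ 2·signedArea(ADE) = 11]
   → A = (9, 20/3)

A = (9, 20/3)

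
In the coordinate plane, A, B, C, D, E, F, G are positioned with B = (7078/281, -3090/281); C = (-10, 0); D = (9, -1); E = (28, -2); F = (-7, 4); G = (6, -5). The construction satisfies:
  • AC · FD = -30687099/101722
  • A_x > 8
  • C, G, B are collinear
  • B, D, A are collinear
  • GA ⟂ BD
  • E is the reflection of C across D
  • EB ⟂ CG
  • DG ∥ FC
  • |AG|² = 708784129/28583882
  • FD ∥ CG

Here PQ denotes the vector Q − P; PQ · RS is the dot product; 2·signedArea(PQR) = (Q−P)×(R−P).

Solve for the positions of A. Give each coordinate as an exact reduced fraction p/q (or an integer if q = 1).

A = (246287299/28583882, -21811383/28583882)

1. A_x = 246287299/28583882  [B, D, A are collinear ∩ GA ⟂ BD]
2. A_y = -21811383/28583882  [B, D, A are collinear ∩ GA ⟂ BD]
   → A = (246287299/28583882, -21811383/28583882)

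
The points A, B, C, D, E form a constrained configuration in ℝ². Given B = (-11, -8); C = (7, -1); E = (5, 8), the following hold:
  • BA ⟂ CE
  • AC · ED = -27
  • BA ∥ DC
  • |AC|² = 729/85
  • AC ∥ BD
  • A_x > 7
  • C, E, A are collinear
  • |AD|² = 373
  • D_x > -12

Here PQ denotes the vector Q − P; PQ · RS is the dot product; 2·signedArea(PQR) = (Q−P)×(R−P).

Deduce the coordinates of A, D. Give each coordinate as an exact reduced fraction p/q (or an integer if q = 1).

A = (649/85, -328/85)
D = (-989/85, -437/85)

1. A_x = 649/85  [C, E, A are collinear ∩ BA ⟂ CE]
2. A_y = -328/85  [C, E, A are collinear ∩ BA ⟂ CE]
   → A = (649/85, -328/85)
3. D_x = -989/85  [BA ∥ DC ∩ AC ∥ BD]
4. D_y = -437/85  [BA ∥ DC ∩ AC ∥ BD]
   → D = (-989/85, -437/85)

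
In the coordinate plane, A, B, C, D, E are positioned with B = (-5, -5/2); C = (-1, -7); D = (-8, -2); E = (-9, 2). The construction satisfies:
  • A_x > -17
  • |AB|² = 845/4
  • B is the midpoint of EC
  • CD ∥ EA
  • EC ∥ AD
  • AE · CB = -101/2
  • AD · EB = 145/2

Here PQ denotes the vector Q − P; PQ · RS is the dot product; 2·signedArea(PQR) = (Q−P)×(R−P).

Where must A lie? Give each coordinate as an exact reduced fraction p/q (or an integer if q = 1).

1. A_x = -16  [EC ∥ AD ∩ CD ∥ EA]
2. A_y = 7  [EC ∥ AD ∩ CD ∥ EA]
   → A = (-16, 7)

A = (-16, 7)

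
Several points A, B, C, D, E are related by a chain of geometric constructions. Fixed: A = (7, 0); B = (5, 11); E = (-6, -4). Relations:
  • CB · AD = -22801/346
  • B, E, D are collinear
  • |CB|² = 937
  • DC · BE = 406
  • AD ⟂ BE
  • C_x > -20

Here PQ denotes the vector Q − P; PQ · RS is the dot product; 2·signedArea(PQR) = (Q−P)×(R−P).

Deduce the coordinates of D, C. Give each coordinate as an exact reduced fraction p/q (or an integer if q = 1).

1. D_x = 157/346  [B, E, D are collinear ∩ AD ⟂ BE]
2. D_y = 1661/346  [B, E, D are collinear ∩ AD ⟂ BE]
   → D = (157/346, 1661/346)
3. C_x = -19  [CB · AD = -22801/346 ∩ DC · BE = 406]
4. C_y = -8  [CB · AD = -22801/346 ∩ DC · BE = 406]
   → C = (-19, -8)

C = (-19, -8)
D = (157/346, 1661/346)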